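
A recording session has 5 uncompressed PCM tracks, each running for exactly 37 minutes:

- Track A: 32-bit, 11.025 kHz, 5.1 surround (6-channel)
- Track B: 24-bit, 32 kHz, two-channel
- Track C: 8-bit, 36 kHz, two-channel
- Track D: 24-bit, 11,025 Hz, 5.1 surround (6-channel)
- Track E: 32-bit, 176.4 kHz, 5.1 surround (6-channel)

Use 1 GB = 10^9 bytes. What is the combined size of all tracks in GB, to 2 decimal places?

11.01 GB

exactly 37 minutes = 2,220 s.
Track A: 11,025 × 2,220 × 4 × 6 = 587,412,000 bytes.
Track B: 32,000 × 2,220 × 3 × 2 = 426,240,000 bytes.
Track C: 36,000 × 2,220 × 1 × 2 = 159,840,000 bytes.
Track D: 11,025 × 2,220 × 3 × 6 = 440,559,000 bytes.
Track E: 176,400 × 2,220 × 4 × 6 = 9,398,592,000 bytes.
Total = 11,012,643,000 bytes = 11.01 GB.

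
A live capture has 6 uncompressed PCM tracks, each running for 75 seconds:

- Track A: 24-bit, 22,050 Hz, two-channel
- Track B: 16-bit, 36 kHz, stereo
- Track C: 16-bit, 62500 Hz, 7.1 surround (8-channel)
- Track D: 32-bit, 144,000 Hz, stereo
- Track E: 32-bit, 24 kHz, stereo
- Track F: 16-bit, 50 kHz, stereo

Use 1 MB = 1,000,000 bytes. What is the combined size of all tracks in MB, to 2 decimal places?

211.52 MB

Track A: 22,050 × 75 × 3 × 2 = 9,922,500 bytes.
Track B: 36,000 × 75 × 2 × 2 = 10,800,000 bytes.
Track C: 62,500 × 75 × 2 × 8 = 75,000,000 bytes.
Track D: 144,000 × 75 × 4 × 2 = 86,400,000 bytes.
Track E: 24,000 × 75 × 4 × 2 = 14,400,000 bytes.
Track F: 50,000 × 75 × 2 × 2 = 15,000,000 bytes.
Total = 211,522,500 bytes = 211.52 MB.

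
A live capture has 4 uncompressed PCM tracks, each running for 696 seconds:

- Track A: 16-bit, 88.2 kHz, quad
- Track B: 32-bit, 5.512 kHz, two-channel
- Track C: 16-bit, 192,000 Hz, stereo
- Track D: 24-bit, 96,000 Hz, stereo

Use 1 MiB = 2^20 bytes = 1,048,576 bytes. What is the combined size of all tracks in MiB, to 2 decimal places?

Track A: 88,200 × 696 × 2 × 4 = 491,097,600 bytes.
Track B: 5,512 × 696 × 4 × 2 = 30,690,816 bytes.
Track C: 192,000 × 696 × 2 × 2 = 534,528,000 bytes.
Track D: 96,000 × 696 × 3 × 2 = 400,896,000 bytes.
Total = 1,457,212,416 bytes = 1389.71 MiB.

1389.71 MiB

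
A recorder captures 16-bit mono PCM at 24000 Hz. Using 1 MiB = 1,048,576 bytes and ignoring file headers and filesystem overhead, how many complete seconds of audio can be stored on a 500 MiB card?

10,922 seconds

Uncompressed byte rate = 24,000 × 2 × 1 = 48,000 bytes/s.
Capacity = 500 × 1,048,576 = 524,288,000 bytes.
524,288,000 / 48,000 ≈ 10922.67 s → 10,922 seconds.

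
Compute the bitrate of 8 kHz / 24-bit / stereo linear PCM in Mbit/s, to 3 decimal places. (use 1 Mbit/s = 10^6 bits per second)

Bit rate = 8,000 × 24 × 2 = 384,000 bits/s.
= 0.384 Mbit/s.

0.384 Mbit/s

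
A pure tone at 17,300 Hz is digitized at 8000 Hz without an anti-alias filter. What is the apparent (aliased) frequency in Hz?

1,300 Hz

Nyquist = 8,000/2 = 4,000 Hz; 17,300 Hz exceeds it.
Alias = |17,300 − 2×8,000| = |17,300 − 16,000| = 1,300 Hz.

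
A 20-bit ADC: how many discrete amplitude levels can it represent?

2^20 = 1,048,576.

1,048,576 levels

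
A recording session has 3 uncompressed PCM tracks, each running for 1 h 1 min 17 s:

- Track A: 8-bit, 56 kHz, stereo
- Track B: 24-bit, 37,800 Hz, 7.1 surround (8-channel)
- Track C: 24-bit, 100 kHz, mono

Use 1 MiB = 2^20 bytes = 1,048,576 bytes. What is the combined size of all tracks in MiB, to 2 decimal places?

1 h 1 min 17 s = 3,677 s.
Track A: 56,000 × 3,677 × 1 × 2 = 411,824,000 bytes.
Track B: 37,800 × 3,677 × 3 × 8 = 3,335,774,400 bytes.
Track C: 100,000 × 3,677 × 3 × 1 = 1,103,100,000 bytes.
Total = 4,850,698,400 bytes = 4625.99 MiB.

4625.99 MiB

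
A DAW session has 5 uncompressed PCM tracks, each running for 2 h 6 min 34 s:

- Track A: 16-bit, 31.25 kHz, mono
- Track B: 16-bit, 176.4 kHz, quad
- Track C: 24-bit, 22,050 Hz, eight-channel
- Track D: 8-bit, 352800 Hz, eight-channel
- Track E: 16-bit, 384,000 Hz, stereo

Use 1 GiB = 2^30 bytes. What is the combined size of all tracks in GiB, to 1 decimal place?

45.0 GiB

2 h 6 min 34 s = 7,594 s.
Track A: 31,250 × 7,594 × 2 × 1 = 474,625,000 bytes.
Track B: 176,400 × 7,594 × 2 × 4 = 10,716,652,800 bytes.
Track C: 22,050 × 7,594 × 3 × 8 = 4,018,744,800 bytes.
Track D: 352,800 × 7,594 × 1 × 8 = 21,433,305,600 bytes.
Track E: 384,000 × 7,594 × 2 × 2 = 11,664,384,000 bytes.
Total = 48,307,712,200 bytes = 45.0 GiB.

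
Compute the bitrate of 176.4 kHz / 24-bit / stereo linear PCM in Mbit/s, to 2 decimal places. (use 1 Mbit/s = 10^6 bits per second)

8.47 Mbit/s

Bit rate = 176,400 × 24 × 2 = 8,467,200 bits/s.
= 8.47 Mbit/s.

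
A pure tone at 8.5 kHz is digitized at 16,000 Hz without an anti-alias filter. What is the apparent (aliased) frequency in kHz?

7.5 kHz

Nyquist = 16,000/2 = 8,000 Hz; 8,500 Hz exceeds it.
Alias = |8,500 − 1×16,000| = |8,500 − 16,000| = 7,500 Hz = 7.5 kHz.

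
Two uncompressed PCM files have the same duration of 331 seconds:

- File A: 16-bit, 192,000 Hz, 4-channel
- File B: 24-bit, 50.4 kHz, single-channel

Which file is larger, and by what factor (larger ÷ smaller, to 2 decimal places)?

File A: 192,000 × 2 × 4 = 1,536,000 bytes/s.
File B: 50,400 × 3 × 1 = 151,200 bytes/s.
File A is larger; ratio = 508,416,000 / 50,047,200 = 10.16.

File A, by a factor of 10.16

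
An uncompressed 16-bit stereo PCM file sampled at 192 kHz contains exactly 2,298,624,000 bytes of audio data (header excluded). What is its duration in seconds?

2,993 seconds

Byte rate = 192,000 × 2 × 2 = 768,000 bytes/s.
Duration = 2,298,624,000 / 768,000 = 2,993 s.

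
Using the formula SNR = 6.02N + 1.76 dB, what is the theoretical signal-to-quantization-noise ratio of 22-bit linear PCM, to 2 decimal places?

6.02 × 22 + 1.76 = 134.20 dB.

134.20 dB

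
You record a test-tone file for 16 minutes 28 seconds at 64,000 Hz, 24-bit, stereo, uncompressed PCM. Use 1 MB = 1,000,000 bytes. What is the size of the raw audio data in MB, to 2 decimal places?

Duration = 16 minutes 28 seconds = 988 s.
Bytes = 64,000 samples/s × 988 s × 3 bytes/sample × 2 ch = 379,392,000 bytes.
379,392,000 / 1,000,000 = 379.39 MB.

379.39 MB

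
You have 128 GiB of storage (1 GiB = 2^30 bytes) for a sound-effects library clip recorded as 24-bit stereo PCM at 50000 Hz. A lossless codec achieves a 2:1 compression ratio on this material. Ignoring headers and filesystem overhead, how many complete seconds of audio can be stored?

Uncompressed byte rate = 50,000 × 3 × 2 = 300,000 bytes/s.
After 2:1 compression, effective rate ≈ 150000 bytes/s.
Capacity = 128 × 1,073,741,824 = 137,438,953,472 bytes.
137,438,953,472 / effective rate ≈ 916259.69 s → 916,259 seconds.

916,259 seconds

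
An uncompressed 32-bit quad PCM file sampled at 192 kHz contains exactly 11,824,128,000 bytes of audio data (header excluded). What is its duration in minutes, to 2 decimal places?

64.15 minutes

Byte rate = 192,000 × 4 × 4 = 3,072,000 bytes/s.
Duration = 11,824,128,000 / 3,072,000 = 3,849 s.
3,849 s / 60 = 64.15 minutes.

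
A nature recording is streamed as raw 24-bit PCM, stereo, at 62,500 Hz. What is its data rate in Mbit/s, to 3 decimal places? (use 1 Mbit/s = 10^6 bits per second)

Bit rate = 62,500 × 24 × 2 = 3,000,000 bits/s.
= 3.000 Mbit/s.

3.000 Mbit/s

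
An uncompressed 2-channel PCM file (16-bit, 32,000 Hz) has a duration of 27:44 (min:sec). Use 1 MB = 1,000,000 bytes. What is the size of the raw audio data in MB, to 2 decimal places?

Duration = 27:44 (min:sec) = 1,664 s.
Bytes = 32,000 samples/s × 1,664 s × 2 bytes/sample × 2 ch = 212,992,000 bytes.
212,992,000 / 1,000,000 = 212.99 MB.

212.99 MB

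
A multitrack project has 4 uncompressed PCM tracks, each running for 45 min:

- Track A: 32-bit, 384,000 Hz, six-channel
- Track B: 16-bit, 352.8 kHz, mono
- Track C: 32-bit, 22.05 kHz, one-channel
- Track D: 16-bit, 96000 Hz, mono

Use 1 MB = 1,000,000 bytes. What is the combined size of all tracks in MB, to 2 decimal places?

27544.86 MB

45 min = 2,700 s.
Track A: 384,000 × 2,700 × 4 × 6 = 24,883,200,000 bytes.
Track B: 352,800 × 2,700 × 2 × 1 = 1,905,120,000 bytes.
Track C: 22,050 × 2,700 × 4 × 1 = 238,140,000 bytes.
Track D: 96,000 × 2,700 × 2 × 1 = 518,400,000 bytes.
Total = 27,544,860,000 bytes = 27544.86 MB.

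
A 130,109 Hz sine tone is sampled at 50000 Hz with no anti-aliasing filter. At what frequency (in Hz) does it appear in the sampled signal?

19,891 Hz

Nyquist = 50,000/2 = 25,000 Hz; 130,109 Hz exceeds it.
Alias = |130,109 − 3×50,000| = |130,109 − 150,000| = 19,891 Hz.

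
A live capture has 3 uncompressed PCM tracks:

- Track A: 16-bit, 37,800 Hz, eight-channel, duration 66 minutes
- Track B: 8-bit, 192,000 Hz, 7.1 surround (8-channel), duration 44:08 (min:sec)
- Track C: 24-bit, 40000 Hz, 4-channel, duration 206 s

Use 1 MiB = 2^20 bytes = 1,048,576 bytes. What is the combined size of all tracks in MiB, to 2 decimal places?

Track A: 66 minutes = 3,960 s; 37,800 × 3,960 × 2 × 8 = 2,395,008,000 bytes.
Track B: 44:08 (min:sec) = 2,648 s; 192,000 × 2,648 × 1 × 8 = 4,067,328,000 bytes.
Track C: 40,000 × 206 × 3 × 4 = 98,880,000 bytes.
Total = 6,561,216,000 bytes = 6257.26 MiB.

6257.26 MiB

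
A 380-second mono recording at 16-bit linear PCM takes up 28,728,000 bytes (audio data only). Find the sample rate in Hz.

Bytes = sample_rate × seconds × bytes_per_sample × channels.
sample_rate = 28,728,000 / (380 × 2 × 1) = 28,728,000 / 760 = 37,800 Hz.

37,800 Hz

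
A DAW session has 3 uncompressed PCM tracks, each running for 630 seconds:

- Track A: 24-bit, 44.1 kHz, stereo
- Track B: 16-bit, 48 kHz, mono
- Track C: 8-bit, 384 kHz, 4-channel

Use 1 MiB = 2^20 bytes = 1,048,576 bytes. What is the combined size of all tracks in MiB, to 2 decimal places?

1139.51 MiB

Track A: 44,100 × 630 × 3 × 2 = 166,698,000 bytes.
Track B: 48,000 × 630 × 2 × 1 = 60,480,000 bytes.
Track C: 384,000 × 630 × 1 × 4 = 967,680,000 bytes.
Total = 1,194,858,000 bytes = 1139.51 MiB.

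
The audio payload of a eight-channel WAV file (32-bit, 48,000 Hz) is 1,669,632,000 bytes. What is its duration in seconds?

Byte rate = 48,000 × 4 × 8 = 1,536,000 bytes/s.
Duration = 1,669,632,000 / 1,536,000 = 1,087 s.

1,087 seconds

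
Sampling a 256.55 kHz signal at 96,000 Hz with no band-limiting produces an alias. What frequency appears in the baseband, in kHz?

31.45 kHz

Nyquist = 96,000/2 = 48,000 Hz; 256,550 Hz exceeds it.
Alias = |256,550 − 3×96,000| = |256,550 − 288,000| = 31,450 Hz = 31.45 kHz.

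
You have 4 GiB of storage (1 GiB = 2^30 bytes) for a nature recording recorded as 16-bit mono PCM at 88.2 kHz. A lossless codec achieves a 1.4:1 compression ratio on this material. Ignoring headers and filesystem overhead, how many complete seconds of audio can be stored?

Uncompressed byte rate = 88,200 × 2 × 1 = 176,400 bytes/s.
After 1.4:1 compression, effective rate ≈ 126000 bytes/s.
Capacity = 4 × 1,073,741,824 = 4,294,967,296 bytes.
4,294,967,296 / effective rate ≈ 34087.04 s → 34,087 seconds.

34,087 seconds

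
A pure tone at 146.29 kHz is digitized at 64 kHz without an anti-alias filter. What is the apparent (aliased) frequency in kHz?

Nyquist = 64,000/2 = 32,000 Hz; 146,290 Hz exceeds it.
Alias = |146,290 − 2×64,000| = |146,290 − 128,000| = 18,290 Hz = 18.29 kHz.

18.29 kHz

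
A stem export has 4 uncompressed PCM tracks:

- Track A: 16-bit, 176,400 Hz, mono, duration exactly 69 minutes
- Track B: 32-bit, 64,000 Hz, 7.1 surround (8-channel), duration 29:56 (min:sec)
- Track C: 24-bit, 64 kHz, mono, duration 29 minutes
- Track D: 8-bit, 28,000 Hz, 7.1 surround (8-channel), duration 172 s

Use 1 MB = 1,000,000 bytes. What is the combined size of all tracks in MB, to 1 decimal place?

Track A: exactly 69 minutes = 4,140 s; 176,400 × 4,140 × 2 × 1 = 1,460,592,000 bytes.
Track B: 29:56 (min:sec) = 1,796 s; 64,000 × 1,796 × 4 × 8 = 3,678,208,000 bytes.
Track C: 29 minutes = 1,740 s; 64,000 × 1,740 × 3 × 1 = 334,080,000 bytes.
Track D: 28,000 × 172 × 1 × 8 = 38,528,000 bytes.
Total = 5,511,408,000 bytes = 5511.4 MB.

5511.4 MB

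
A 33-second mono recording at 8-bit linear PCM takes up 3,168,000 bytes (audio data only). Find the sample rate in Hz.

Bytes = sample_rate × seconds × bytes_per_sample × channels.
sample_rate = 3,168,000 / (33 × 1 × 1) = 3,168,000 / 33 = 96,000 Hz.

96,000 Hz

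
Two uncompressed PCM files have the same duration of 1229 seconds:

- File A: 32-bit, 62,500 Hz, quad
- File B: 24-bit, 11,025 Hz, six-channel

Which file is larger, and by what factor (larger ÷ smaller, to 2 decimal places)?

File A: 62,500 × 4 × 4 = 1,000,000 bytes/s.
File B: 11,025 × 3 × 6 = 198,450 bytes/s.
File A is larger; ratio = 1,229,000,000 / 243,895,050 = 5.04.

File A, by a factor of 5.04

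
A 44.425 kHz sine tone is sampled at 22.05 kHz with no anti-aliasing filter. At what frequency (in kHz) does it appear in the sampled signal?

0.325 kHz

Nyquist = 22,050/2 = 11,025 Hz; 44,425 Hz exceeds it.
Alias = |44,425 − 2×22,050| = |44,425 − 44,100| = 325 Hz = 0.325 kHz.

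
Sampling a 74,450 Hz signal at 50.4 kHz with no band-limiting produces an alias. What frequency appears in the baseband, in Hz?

24,050 Hz

Nyquist = 50,400/2 = 25,200 Hz; 74,450 Hz exceeds it.
Alias = |74,450 − 1×50,400| = |74,450 − 50,400| = 24,050 Hz.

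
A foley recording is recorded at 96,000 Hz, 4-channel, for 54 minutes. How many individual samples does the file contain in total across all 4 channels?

1,244,160,000 samples

54 minutes = 3,240 s.
96,000 × 3,240 s × 4 ch = 1,244,160,000 samples.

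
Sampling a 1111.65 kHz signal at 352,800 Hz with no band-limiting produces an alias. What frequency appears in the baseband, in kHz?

53.25 kHz

Nyquist = 352,800/2 = 176,400 Hz; 1,111,650 Hz exceeds it.
Alias = |1,111,650 − 3×352,800| = |1,111,650 − 1,058,400| = 53,250 Hz = 53.25 kHz.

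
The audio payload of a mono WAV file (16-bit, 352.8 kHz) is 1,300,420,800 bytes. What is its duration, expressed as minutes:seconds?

30:43

Byte rate = 352,800 × 2 × 1 = 705,600 bytes/s.
Duration = 1,300,420,800 / 705,600 = 1,843 s.
1,843 s = 30:43.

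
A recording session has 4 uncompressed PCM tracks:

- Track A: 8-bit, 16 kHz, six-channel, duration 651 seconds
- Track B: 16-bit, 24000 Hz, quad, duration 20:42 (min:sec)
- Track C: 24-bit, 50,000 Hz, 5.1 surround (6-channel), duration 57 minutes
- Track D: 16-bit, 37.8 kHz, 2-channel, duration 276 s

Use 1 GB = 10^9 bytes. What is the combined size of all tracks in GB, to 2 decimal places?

3.42 GB

Track A: 16,000 × 651 × 1 × 6 = 62,496,000 bytes.
Track B: 20:42 (min:sec) = 1,242 s; 24,000 × 1,242 × 2 × 4 = 238,464,000 bytes.
Track C: 57 minutes = 3,420 s; 50,000 × 3,420 × 3 × 6 = 3,078,000,000 bytes.
Track D: 37,800 × 276 × 2 × 2 = 41,731,200 bytes.
Total = 3,420,691,200 bytes = 3.42 GB.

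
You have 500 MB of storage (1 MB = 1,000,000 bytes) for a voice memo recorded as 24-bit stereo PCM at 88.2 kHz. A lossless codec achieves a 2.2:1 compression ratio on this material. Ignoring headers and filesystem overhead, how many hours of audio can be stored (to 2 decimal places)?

0.58 hours

Uncompressed byte rate = 88,200 × 3 × 2 = 529,200 bytes/s.
After 2.2:1 compression, effective rate ≈ 240545.45 bytes/s.
Capacity = 500 × 1,000,000 = 500,000,000 bytes.
500,000,000 / effective rate ≈ 2078.61 s → 0.58 hours.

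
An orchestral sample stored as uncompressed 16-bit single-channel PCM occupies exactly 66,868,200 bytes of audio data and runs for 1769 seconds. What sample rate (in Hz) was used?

Bytes = sample_rate × seconds × bytes_per_sample × channels.
sample_rate = 66,868,200 / (1,769 × 2 × 1) = 66,868,200 / 3,538 = 18,900 Hz.

18,900 Hz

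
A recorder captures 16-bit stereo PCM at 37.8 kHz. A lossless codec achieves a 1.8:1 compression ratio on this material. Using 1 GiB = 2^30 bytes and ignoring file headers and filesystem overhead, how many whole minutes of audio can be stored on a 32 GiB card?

Uncompressed byte rate = 37,800 × 2 × 2 = 151,200 bytes/s.
After 1.8:1 compression, effective rate ≈ 84000 bytes/s.
Capacity = 32 × 1,073,741,824 = 34,359,738,368 bytes.
34,359,738,368 / effective rate ≈ 409044.5 s → 6,817 minutes.

6,817 minutes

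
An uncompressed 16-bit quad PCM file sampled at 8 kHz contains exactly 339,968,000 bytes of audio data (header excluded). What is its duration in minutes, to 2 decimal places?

88.53 minutes

Byte rate = 8,000 × 2 × 4 = 64,000 bytes/s.
Duration = 339,968,000 / 64,000 = 5,312 s.
5,312 s / 60 = 88.53 minutes.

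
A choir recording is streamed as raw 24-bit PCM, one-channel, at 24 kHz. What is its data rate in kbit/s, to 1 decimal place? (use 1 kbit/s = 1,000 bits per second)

576.0 kbit/s

Bit rate = 24,000 × 24 × 1 = 576,000 bits/s.
= 576.0 kbit/s.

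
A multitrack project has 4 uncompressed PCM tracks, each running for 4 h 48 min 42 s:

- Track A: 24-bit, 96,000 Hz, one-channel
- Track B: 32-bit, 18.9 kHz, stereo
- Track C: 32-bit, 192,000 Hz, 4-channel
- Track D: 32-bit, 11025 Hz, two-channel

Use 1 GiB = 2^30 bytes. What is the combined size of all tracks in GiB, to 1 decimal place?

58.1 GiB

4 h 48 min 42 s = 17,322 s.
Track A: 96,000 × 17,322 × 3 × 1 = 4,988,736,000 bytes.
Track B: 18,900 × 17,322 × 4 × 2 = 2,619,086,400 bytes.
Track C: 192,000 × 17,322 × 4 × 4 = 53,213,184,000 bytes.
Track D: 11,025 × 17,322 × 4 × 2 = 1,527,800,400 bytes.
Total = 62,348,806,800 bytes = 58.1 GiB.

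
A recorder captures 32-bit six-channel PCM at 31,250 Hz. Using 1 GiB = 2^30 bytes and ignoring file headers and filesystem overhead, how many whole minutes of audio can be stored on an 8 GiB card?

190 minutes

Uncompressed byte rate = 31,250 × 4 × 6 = 750,000 bytes/s.
Capacity = 8 × 1,073,741,824 = 8,589,934,592 bytes.
8,589,934,592 / 750,000 ≈ 11453.25 s → 190 minutes.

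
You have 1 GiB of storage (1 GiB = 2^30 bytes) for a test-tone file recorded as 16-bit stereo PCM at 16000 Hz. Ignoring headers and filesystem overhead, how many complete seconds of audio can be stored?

Uncompressed byte rate = 16,000 × 2 × 2 = 64,000 bytes/s.
Capacity = 1 × 1,073,741,824 = 1,073,741,824 bytes.
1,073,741,824 / 64,000 ≈ 16777.22 s → 16,777 seconds.

16,777 seconds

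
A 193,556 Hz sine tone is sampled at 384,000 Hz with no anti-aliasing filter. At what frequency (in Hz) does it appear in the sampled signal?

190,444 Hz

Nyquist = 384,000/2 = 192,000 Hz; 193,556 Hz exceeds it.
Alias = |193,556 − 1×384,000| = |193,556 − 384,000| = 190,444 Hz.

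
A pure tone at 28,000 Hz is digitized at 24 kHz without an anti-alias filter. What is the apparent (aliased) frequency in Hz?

4,000 Hz

Nyquist = 24,000/2 = 12,000 Hz; 28,000 Hz exceeds it.
Alias = |28,000 − 1×24,000| = |28,000 − 24,000| = 4,000 Hz.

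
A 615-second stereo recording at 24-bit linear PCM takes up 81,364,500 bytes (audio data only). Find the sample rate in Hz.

Bytes = sample_rate × seconds × bytes_per_sample × channels.
sample_rate = 81,364,500 / (615 × 3 × 2) = 81,364,500 / 3,690 = 22,050 Hz.

22,050 Hz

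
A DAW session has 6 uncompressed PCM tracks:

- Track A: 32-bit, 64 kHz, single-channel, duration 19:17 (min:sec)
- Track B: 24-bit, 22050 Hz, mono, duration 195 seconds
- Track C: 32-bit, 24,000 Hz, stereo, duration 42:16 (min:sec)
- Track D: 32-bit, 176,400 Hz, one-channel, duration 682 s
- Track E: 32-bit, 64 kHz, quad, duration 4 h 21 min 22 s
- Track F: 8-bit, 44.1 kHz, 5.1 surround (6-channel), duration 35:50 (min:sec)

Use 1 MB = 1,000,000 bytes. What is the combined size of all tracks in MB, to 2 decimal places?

Track A: 19:17 (min:sec) = 1,157 s; 64,000 × 1,157 × 4 × 1 = 296,192,000 bytes.
Track B: 22,050 × 195 × 3 × 1 = 12,899,250 bytes.
Track C: 42:16 (min:sec) = 2,536 s; 24,000 × 2,536 × 4 × 2 = 486,912,000 bytes.
Track D: 176,400 × 682 × 4 × 1 = 481,219,200 bytes.
Track E: 4 h 21 min 22 s = 15,682 s; 64,000 × 15,682 × 4 × 4 = 16,058,368,000 bytes.
Track F: 35:50 (min:sec) = 2,150 s; 44,100 × 2,150 × 1 × 6 = 568,890,000 bytes.
Total = 17,904,480,450 bytes = 17904.48 MB.

17904.48 MB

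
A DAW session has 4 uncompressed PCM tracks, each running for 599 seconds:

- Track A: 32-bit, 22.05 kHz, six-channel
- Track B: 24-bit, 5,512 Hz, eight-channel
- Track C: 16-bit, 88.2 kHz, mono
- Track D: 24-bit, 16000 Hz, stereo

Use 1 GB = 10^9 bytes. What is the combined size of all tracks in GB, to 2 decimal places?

Track A: 22,050 × 599 × 4 × 6 = 316,990,800 bytes.
Track B: 5,512 × 599 × 3 × 8 = 79,240,512 bytes.
Track C: 88,200 × 599 × 2 × 1 = 105,663,600 bytes.
Track D: 16,000 × 599 × 3 × 2 = 57,504,000 bytes.
Total = 559,398,912 bytes = 0.56 GB.

0.56 GB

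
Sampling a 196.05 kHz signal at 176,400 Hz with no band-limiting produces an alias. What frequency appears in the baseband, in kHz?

Nyquist = 176,400/2 = 88,200 Hz; 196,050 Hz exceeds it.
Alias = |196,050 − 1×176,400| = |196,050 − 176,400| = 19,650 Hz = 19.65 kHz.

19.65 kHz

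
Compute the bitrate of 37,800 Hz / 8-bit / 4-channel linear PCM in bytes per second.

151,200 bytes/s

Bit rate = 37,800 × 8 × 4 = 1,209,600 bits/s.
1,209,600 / 8 = 151,200 bytes/s.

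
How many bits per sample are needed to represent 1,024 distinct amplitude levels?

log2(1,024) = 10.

10 bits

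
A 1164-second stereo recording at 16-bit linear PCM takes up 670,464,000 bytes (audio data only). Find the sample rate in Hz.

144,000 Hz

Bytes = sample_rate × seconds × bytes_per_sample × channels.
sample_rate = 670,464,000 / (1,164 × 2 × 2) = 670,464,000 / 4,656 = 144,000 Hz.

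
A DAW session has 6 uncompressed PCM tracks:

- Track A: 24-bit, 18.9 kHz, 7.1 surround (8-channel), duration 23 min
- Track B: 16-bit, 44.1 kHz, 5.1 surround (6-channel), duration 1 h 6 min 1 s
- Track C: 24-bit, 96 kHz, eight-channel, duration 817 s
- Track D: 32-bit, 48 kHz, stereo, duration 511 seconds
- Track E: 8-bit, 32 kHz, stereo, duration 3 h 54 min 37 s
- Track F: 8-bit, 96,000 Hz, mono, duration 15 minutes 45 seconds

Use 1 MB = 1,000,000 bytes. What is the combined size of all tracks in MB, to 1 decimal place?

5792.4 MB

Track A: 23 min = 1,380 s; 18,900 × 1,380 × 3 × 8 = 625,968,000 bytes.
Track B: 1 h 6 min 1 s = 3,961 s; 44,100 × 3,961 × 2 × 6 = 2,096,161,200 bytes.
Track C: 96,000 × 817 × 3 × 8 = 1,882,368,000 bytes.
Track D: 48,000 × 511 × 4 × 2 = 196,224,000 bytes.
Track E: 3 h 54 min 37 s = 14,077 s; 32,000 × 14,077 × 1 × 2 = 900,928,000 bytes.
Track F: 15 minutes 45 seconds = 945 s; 96,000 × 945 × 1 × 1 = 90,720,000 bytes.
Total = 5,792,369,200 bytes = 5792.4 MB.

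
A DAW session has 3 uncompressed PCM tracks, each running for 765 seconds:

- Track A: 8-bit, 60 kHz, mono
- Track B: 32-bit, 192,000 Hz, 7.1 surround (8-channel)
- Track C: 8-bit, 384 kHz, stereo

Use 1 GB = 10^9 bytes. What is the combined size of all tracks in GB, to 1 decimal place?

Track A: 60,000 × 765 × 1 × 1 = 45,900,000 bytes.
Track B: 192,000 × 765 × 4 × 8 = 4,700,160,000 bytes.
Track C: 384,000 × 765 × 1 × 2 = 587,520,000 bytes.
Total = 5,333,580,000 bytes = 5.3 GB.

5.3 GB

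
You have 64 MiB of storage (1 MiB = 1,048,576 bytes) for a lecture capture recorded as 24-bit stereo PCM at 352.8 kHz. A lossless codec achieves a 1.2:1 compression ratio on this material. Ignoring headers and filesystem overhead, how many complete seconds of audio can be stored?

Uncompressed byte rate = 352,800 × 3 × 2 = 2,116,800 bytes/s.
After 1.2:1 compression, effective rate ≈ 1764000 bytes/s.
Capacity = 64 × 1,048,576 = 67,108,864 bytes.
67,108,864 / effective rate ≈ 38.04 s → 38 seconds.

38 seconds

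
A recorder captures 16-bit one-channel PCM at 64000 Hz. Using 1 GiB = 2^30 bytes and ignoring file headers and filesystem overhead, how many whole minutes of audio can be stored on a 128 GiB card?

Uncompressed byte rate = 64,000 × 2 × 1 = 128,000 bytes/s.
Capacity = 128 × 1,073,741,824 = 137,438,953,472 bytes.
137,438,953,472 / 128,000 ≈ 1073741.82 s → 17,895 minutes.

17,895 minutes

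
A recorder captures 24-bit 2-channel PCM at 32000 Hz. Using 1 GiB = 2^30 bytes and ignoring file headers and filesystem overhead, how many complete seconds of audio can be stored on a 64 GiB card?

Uncompressed byte rate = 32,000 × 3 × 2 = 192,000 bytes/s.
Capacity = 64 × 1,073,741,824 = 68,719,476,736 bytes.
68,719,476,736 / 192,000 ≈ 357913.94 s → 357,913 seconds.

357,913 seconds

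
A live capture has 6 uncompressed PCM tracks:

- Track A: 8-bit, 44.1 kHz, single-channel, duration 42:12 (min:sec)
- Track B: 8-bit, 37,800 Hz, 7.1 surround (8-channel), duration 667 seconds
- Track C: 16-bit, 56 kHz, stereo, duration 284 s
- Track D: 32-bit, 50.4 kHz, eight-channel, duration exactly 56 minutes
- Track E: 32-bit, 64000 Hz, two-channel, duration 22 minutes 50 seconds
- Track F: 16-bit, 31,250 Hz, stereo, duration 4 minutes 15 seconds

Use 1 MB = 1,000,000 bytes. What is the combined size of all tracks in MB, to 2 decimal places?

6529.30 MB

Track A: 42:12 (min:sec) = 2,532 s; 44,100 × 2,532 × 1 × 1 = 111,661,200 bytes.
Track B: 37,800 × 667 × 1 × 8 = 201,700,800 bytes.
Track C: 56,000 × 284 × 2 × 2 = 63,616,000 bytes.
Track D: exactly 56 minutes = 3,360 s; 50,400 × 3,360 × 4 × 8 = 5,419,008,000 bytes.
Track E: 22 minutes 50 seconds = 1,370 s; 64,000 × 1,370 × 4 × 2 = 701,440,000 bytes.
Track F: 4 minutes 15 seconds = 255 s; 31,250 × 255 × 2 × 2 = 31,875,000 bytes.
Total = 6,529,301,000 bytes = 6529.30 MB.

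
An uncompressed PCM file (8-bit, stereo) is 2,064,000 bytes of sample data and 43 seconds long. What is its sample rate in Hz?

Bytes = sample_rate × seconds × bytes_per_sample × channels.
sample_rate = 2,064,000 / (43 × 1 × 2) = 2,064,000 / 86 = 24,000 Hz.

24,000 Hz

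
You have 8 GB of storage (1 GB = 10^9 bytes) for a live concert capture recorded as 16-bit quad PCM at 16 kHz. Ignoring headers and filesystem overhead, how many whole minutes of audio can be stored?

Uncompressed byte rate = 16,000 × 2 × 4 = 128,000 bytes/s.
Capacity = 8 × 1,000,000,000 = 8,000,000,000 bytes.
8,000,000,000 / 128,000 ≈ 62500 s → 1,041 minutes.

1,041 minutes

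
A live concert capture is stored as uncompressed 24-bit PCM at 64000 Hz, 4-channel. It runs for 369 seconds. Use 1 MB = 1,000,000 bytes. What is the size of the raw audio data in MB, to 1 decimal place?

Bytes = 64,000 samples/s × 369 s × 3 bytes/sample × 4 ch = 283,392,000 bytes.
283,392,000 / 1,000,000 = 283.4 MB.

283.4 MB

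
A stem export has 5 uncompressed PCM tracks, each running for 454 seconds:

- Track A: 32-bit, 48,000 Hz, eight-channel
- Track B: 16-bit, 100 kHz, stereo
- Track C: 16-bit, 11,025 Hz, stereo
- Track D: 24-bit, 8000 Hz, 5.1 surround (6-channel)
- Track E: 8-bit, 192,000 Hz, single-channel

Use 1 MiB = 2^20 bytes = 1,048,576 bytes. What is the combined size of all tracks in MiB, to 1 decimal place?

1002.8 MiB

Track A: 48,000 × 454 × 4 × 8 = 697,344,000 bytes.
Track B: 100,000 × 454 × 2 × 2 = 181,600,000 bytes.
Track C: 11,025 × 454 × 2 × 2 = 20,021,400 bytes.
Track D: 8,000 × 454 × 3 × 6 = 65,376,000 bytes.
Track E: 192,000 × 454 × 1 × 1 = 87,168,000 bytes.
Total = 1,051,509,400 bytes = 1002.8 MiB.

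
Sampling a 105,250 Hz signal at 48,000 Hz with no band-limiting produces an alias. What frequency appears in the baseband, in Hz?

9,250 Hz

Nyquist = 48,000/2 = 24,000 Hz; 105,250 Hz exceeds it.
Alias = |105,250 − 2×48,000| = |105,250 − 96,000| = 9,250 Hz.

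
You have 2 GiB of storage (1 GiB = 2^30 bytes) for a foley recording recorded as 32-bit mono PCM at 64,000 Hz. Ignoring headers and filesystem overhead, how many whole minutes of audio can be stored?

Uncompressed byte rate = 64,000 × 4 × 1 = 256,000 bytes/s.
Capacity = 2 × 1,073,741,824 = 2,147,483,648 bytes.
2,147,483,648 / 256,000 ≈ 8388.61 s → 139 minutes.

139 minutes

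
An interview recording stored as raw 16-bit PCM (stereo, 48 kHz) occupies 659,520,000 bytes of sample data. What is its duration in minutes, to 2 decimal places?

57.25 minutes

Byte rate = 48,000 × 2 × 2 = 192,000 bytes/s.
Duration = 659,520,000 / 192,000 = 3,435 s.
3,435 s / 60 = 57.25 minutes.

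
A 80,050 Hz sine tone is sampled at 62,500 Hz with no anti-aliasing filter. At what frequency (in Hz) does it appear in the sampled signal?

17,550 Hz

Nyquist = 62,500/2 = 31,250 Hz; 80,050 Hz exceeds it.
Alias = |80,050 − 1×62,500| = |80,050 − 62,500| = 17,550 Hz.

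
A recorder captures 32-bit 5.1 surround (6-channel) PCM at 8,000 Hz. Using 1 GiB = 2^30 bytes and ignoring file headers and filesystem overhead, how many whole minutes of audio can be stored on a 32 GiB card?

2,982 minutes

Uncompressed byte rate = 8,000 × 4 × 6 = 192,000 bytes/s.
Capacity = 32 × 1,073,741,824 = 34,359,738,368 bytes.
34,359,738,368 / 192,000 ≈ 178956.97 s → 2,982 minutes.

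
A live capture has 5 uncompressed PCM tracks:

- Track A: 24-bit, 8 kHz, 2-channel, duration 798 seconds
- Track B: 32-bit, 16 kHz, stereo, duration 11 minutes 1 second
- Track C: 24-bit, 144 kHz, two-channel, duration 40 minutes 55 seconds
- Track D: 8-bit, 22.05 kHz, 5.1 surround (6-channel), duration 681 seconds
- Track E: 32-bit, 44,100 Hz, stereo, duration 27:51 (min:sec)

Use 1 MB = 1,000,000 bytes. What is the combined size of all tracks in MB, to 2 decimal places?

Track A: 8,000 × 798 × 3 × 2 = 38,304,000 bytes.
Track B: 11 minutes 1 second = 661 s; 16,000 × 661 × 4 × 2 = 84,608,000 bytes.
Track C: 40 minutes 55 seconds = 2,455 s; 144,000 × 2,455 × 3 × 2 = 2,121,120,000 bytes.
Track D: 22,050 × 681 × 1 × 6 = 90,096,300 bytes.
Track E: 27:51 (min:sec) = 1,671 s; 44,100 × 1,671 × 4 × 2 = 589,528,800 bytes.
Total = 2,923,657,100 bytes = 2923.66 MB.

2923.66 MB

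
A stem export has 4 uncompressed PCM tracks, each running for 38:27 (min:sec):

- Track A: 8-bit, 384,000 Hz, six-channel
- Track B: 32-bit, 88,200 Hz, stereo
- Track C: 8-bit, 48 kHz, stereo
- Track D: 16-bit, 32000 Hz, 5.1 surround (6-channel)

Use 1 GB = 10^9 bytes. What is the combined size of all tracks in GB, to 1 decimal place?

38:27 (min:sec) = 2,307 s.
Track A: 384,000 × 2,307 × 1 × 6 = 5,315,328,000 bytes.
Track B: 88,200 × 2,307 × 4 × 2 = 1,627,819,200 bytes.
Track C: 48,000 × 2,307 × 1 × 2 = 221,472,000 bytes.
Track D: 32,000 × 2,307 × 2 × 6 = 885,888,000 bytes.
Total = 8,050,507,200 bytes = 8.1 GB.

8.1 GB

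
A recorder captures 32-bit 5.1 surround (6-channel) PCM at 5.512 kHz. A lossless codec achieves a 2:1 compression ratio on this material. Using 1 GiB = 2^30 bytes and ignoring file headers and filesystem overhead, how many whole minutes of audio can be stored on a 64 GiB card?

17,315 minutes

Uncompressed byte rate = 5,512 × 4 × 6 = 132,288 bytes/s.
After 2:1 compression, effective rate ≈ 66144 bytes/s.
Capacity = 64 × 1,073,741,824 = 68,719,476,736 bytes.
68,719,476,736 / effective rate ≈ 1038937.42 s → 17,315 minutes.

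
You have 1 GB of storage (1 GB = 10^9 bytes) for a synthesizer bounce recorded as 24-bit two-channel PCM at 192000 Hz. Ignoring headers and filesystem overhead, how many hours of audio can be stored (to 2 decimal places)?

0.24 hours

Uncompressed byte rate = 192,000 × 3 × 2 = 1,152,000 bytes/s.
Capacity = 1 × 1,000,000,000 = 1,000,000,000 bytes.
1,000,000,000 / 1,152,000 ≈ 868.06 s → 0.24 hours.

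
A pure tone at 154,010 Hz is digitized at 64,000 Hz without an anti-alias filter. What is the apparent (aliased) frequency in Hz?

Nyquist = 64,000/2 = 32,000 Hz; 154,010 Hz exceeds it.
Alias = |154,010 − 2×64,000| = |154,010 − 128,000| = 26,010 Hz.

26,010 Hz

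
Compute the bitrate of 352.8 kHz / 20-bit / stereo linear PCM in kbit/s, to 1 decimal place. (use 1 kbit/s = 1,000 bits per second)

Bit rate = 352,800 × 20 × 2 = 14,112,000 bits/s.
= 14112.0 kbit/s.

14112.0 kbit/s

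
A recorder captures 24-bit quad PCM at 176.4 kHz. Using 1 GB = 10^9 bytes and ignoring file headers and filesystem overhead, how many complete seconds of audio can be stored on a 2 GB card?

944 seconds

Uncompressed byte rate = 176,400 × 3 × 4 = 2,116,800 bytes/s.
Capacity = 2 × 1,000,000,000 = 2,000,000,000 bytes.
2,000,000,000 / 2,116,800 ≈ 944.82 s → 944 seconds.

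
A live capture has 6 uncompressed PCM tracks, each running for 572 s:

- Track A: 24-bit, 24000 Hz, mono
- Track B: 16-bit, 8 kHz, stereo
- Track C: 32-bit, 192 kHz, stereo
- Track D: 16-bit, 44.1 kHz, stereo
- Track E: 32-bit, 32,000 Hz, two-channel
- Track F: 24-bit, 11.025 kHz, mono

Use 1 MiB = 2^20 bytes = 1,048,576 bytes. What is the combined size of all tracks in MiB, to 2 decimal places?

Track A: 24,000 × 572 × 3 × 1 = 41,184,000 bytes.
Track B: 8,000 × 572 × 2 × 2 = 18,304,000 bytes.
Track C: 192,000 × 572 × 4 × 2 = 878,592,000 bytes.
Track D: 44,100 × 572 × 2 × 2 = 100,900,800 bytes.
Track E: 32,000 × 572 × 4 × 2 = 146,432,000 bytes.
Track F: 11,025 × 572 × 3 × 1 = 18,918,900 bytes.
Total = 1,204,331,700 bytes = 1148.54 MiB.

1148.54 MiB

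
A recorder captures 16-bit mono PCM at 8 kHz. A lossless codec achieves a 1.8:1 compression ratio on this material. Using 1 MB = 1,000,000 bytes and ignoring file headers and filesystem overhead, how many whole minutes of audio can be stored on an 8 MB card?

Uncompressed byte rate = 8,000 × 2 × 1 = 16,000 bytes/s.
After 1.8:1 compression, effective rate ≈ 8888.89 bytes/s.
Capacity = 8 × 1,000,000 = 8,000,000 bytes.
8,000,000 / effective rate ≈ 900 s → 15 minutes.

15 minutes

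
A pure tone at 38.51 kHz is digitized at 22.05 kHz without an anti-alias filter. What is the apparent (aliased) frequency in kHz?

5.59 kHz

Nyquist = 22,050/2 = 11,025 Hz; 38,510 Hz exceeds it.
Alias = |38,510 − 2×22,050| = |38,510 − 44,100| = 5,590 Hz = 5.59 kHz.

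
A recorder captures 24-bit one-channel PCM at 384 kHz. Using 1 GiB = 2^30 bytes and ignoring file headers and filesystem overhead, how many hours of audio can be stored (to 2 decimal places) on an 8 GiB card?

Uncompressed byte rate = 384,000 × 3 × 1 = 1,152,000 bytes/s.
Capacity = 8 × 1,073,741,824 = 8,589,934,592 bytes.
8,589,934,592 / 1,152,000 ≈ 7456.54 s → 2.07 hours.

2.07 hours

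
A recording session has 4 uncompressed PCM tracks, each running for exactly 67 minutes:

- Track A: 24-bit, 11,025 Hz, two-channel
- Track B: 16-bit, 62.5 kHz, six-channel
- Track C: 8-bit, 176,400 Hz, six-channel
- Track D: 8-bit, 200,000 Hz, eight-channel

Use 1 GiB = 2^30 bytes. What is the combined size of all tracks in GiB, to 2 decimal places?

13.01 GiB

exactly 67 minutes = 4,020 s.
Track A: 11,025 × 4,020 × 3 × 2 = 265,923,000 bytes.
Track B: 62,500 × 4,020 × 2 × 6 = 3,015,000,000 bytes.
Track C: 176,400 × 4,020 × 1 × 6 = 4,254,768,000 bytes.
Track D: 200,000 × 4,020 × 1 × 8 = 6,432,000,000 bytes.
Total = 13,967,691,000 bytes = 13.01 GiB.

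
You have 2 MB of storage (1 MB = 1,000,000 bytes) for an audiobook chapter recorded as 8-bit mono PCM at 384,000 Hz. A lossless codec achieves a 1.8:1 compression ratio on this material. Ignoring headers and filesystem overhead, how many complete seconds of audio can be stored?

9 seconds

Uncompressed byte rate = 384,000 × 1 × 1 = 384,000 bytes/s.
After 1.8:1 compression, effective rate ≈ 213333.33 bytes/s.
Capacity = 2 × 1,000,000 = 2,000,000 bytes.
2,000,000 / effective rate ≈ 9.38 s → 9 seconds.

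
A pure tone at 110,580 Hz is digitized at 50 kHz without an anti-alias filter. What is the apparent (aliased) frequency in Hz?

Nyquist = 50,000/2 = 25,000 Hz; 110,580 Hz exceeds it.
Alias = |110,580 − 2×50,000| = |110,580 − 100,000| = 10,580 Hz.

10,580 Hz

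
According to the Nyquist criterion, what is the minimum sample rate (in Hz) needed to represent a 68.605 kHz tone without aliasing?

137,210 Hz

Minimum sample rate = 2 × 68,605 Hz = 137,210 Hz.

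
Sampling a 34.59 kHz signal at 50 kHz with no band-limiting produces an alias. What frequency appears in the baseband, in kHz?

15.41 kHz

Nyquist = 50,000/2 = 25,000 Hz; 34,590 Hz exceeds it.
Alias = |34,590 − 1×50,000| = |34,590 − 50,000| = 15,410 Hz = 15.41 kHz.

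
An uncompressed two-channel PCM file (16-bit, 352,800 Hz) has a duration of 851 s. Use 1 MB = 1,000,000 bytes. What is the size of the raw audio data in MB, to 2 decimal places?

1200.93 MB

Bytes = 352,800 samples/s × 851 s × 2 bytes/sample × 2 ch = 1,200,931,200 bytes.
1,200,931,200 / 1,000,000 = 1200.93 MB.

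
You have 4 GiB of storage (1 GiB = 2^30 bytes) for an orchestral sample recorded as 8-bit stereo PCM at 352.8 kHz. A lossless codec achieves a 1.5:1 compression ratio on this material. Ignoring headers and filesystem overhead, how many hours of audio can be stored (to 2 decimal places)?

Uncompressed byte rate = 352,800 × 1 × 2 = 705,600 bytes/s.
After 1.5:1 compression, effective rate ≈ 470400 bytes/s.
Capacity = 4 × 1,073,741,824 = 4,294,967,296 bytes.
4,294,967,296 / effective rate ≈ 9130.46 s → 2.54 hours.

2.54 hours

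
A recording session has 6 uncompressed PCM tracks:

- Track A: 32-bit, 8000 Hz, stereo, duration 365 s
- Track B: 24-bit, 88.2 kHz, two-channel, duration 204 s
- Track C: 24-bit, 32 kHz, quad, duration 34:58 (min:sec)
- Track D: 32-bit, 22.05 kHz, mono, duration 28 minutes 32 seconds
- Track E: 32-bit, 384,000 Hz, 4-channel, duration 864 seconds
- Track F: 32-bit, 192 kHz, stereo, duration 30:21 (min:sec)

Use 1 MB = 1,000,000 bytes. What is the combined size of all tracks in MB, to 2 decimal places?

9193.42 MB

Track A: 8,000 × 365 × 4 × 2 = 23,360,000 bytes.
Track B: 88,200 × 204 × 3 × 2 = 107,956,800 bytes.
Track C: 34:58 (min:sec) = 2,098 s; 32,000 × 2,098 × 3 × 4 = 805,632,000 bytes.
Track D: 28 minutes 32 seconds = 1,712 s; 22,050 × 1,712 × 4 × 1 = 150,998,400 bytes.
Track E: 384,000 × 864 × 4 × 4 = 5,308,416,000 bytes.
Track F: 30:21 (min:sec) = 1,821 s; 192,000 × 1,821 × 4 × 2 = 2,797,056,000 bytes.
Total = 9,193,419,200 bytes = 9193.42 MB.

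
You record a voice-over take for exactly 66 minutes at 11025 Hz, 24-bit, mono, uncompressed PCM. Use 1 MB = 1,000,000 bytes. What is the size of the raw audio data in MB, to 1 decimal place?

131.0 MB

Duration = exactly 66 minutes = 3,960 s.
Bytes = 11,025 samples/s × 3,960 s × 3 bytes/sample × 1 ch = 130,977,000 bytes.
130,977,000 / 1,000,000 = 131.0 MB.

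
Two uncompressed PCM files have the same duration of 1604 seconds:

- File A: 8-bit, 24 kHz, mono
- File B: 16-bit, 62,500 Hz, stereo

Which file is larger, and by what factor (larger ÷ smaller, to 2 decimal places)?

File A: 24,000 × 1 × 1 = 24,000 bytes/s.
File B: 62,500 × 2 × 2 = 250,000 bytes/s.
File B is larger; ratio = 401,000,000 / 38,496,000 = 10.42.

File B, by a factor of 10.42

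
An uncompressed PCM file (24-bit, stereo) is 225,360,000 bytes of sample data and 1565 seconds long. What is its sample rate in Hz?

Bytes = sample_rate × seconds × bytes_per_sample × channels.
sample_rate = 225,360,000 / (1,565 × 3 × 2) = 225,360,000 / 9,390 = 24,000 Hz.

24,000 Hz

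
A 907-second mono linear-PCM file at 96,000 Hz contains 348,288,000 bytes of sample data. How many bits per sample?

32 bits

Bytes per sample = 348,288,000 / (96,000 × 907 × 1) = 348,288,000 / 87,072,000 = 4.
Bit depth = 4 × 8 = 32 bits.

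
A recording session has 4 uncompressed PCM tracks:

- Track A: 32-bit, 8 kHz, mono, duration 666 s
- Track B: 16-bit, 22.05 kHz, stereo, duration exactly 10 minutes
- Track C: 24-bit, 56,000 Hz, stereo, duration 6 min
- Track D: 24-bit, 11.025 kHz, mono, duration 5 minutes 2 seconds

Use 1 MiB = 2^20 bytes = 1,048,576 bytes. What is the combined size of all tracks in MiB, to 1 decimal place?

Track A: 8,000 × 666 × 4 × 1 = 21,312,000 bytes.
Track B: exactly 10 minutes = 600 s; 22,050 × 600 × 2 × 2 = 52,920,000 bytes.
Track C: 6 min = 360 s; 56,000 × 360 × 3 × 2 = 120,960,000 bytes.
Track D: 5 minutes 2 seconds = 302 s; 11,025 × 302 × 3 × 1 = 9,988,650 bytes.
Total = 205,180,650 bytes = 195.7 MiB.

195.7 MiB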